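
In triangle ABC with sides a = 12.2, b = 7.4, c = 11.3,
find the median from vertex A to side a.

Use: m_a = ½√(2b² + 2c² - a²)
m_a = ½√(2·7.4² + 2·11.3² - 12.2²)
m_a = ½√(109.52 + 255.38 - 148.84) = ½√216.06 = 7.349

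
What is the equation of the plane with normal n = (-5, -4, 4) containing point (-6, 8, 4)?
d = n·P = (-5)(-6) + (-4)(8) + (4)(4) = 14
Plane: -5x - 4y + 4z = 14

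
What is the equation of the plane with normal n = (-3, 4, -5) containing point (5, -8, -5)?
d = n·P = (-3)(5) + (4)(-8) + (-5)(-5) = -22
Plane: -3x + 4y - 5z = -22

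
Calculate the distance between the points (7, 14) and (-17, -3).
Using the distance formula: d = sqrt((x₂-x₁)² + (y₂-y₁)²)
dx = (-17) - 7 = -24
dy = (-3) - 14 = -17
d = sqrt((-24)² + (-17)²) = sqrt(576 + 289) = sqrt(865) = 29.41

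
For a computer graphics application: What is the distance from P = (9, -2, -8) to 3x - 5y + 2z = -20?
d = |3(9) + (-5)(-2) + 2(-8) - (-20)| / √(3² + (-5)² + 2²) = 41/√38 = 6.651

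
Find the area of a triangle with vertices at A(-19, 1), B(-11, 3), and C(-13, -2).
Using the coordinate formula: Area = (1/2)|x₁(y₂-y₃) + x₂(y₃-y₁) + x₃(y₁-y₂)|
Area = (1/2)|(-19)(3-(-2)) + (-11)((-2)-1) + (-13)(1-3)|
Area = (1/2)|(-19)*5 + (-11)*(-3) + (-13)*(-2)|
Area = (1/2)|(-95) + 33 + 26|
Area = (1/2)*36 = 18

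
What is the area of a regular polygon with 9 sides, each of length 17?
For a regular 9-gon with side length s = 17:
Apothem a = s / (2*tan(pi/9)) = 17 / (2*tan(pi/9)) ≈ 23.3536
Perimeter P = 9 * 17 = 153
Area = (1/2) * P * a = (1/2) * 153 * 23.3536 = 1786.55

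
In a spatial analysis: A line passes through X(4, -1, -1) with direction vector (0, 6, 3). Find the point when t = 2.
P(2) = (4 + 0(2), -1 + 6(2), -1 + 3(2)) = (4, 11, 5)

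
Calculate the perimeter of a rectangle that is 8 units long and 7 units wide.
Perimeter = 2 * (length + width)
Perimeter = 2 * (8 + 7)
Perimeter = 2 * 15
Perimeter = 30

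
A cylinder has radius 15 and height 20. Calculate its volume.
Volume = pi * r² * h
Volume = pi * 15² * 20
Volume = pi * 225 * 20
Volume = pi * 4500
Volume = 14137.17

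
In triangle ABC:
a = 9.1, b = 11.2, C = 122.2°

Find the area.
Using A = ½ab·sin(C):
A = ½·9.1·11.2·sin(122.2°) = ½·101.92·0.846193 = 43.12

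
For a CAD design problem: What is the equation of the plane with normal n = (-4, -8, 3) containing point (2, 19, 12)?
d = n·P = (-4)(2) + (-8)(19) + (3)(12) = -124
Plane: -4x - 8y + 3z = -124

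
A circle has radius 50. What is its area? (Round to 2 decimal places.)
Area = pi * r²
Area = pi * 50²
Area = pi * 2500
Area = 7853.98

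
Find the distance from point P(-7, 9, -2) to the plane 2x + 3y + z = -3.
d = |2(-7) + 3(9) + 1(-2) - (-3)| / √(2² + 3² + 1²) = 14/√14 = 3.742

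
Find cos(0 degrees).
cos(0 degrees) = 1
Decimal approximation: 1.0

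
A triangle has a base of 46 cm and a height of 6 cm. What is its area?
Area = (1/2) * base * height
Area = (1/2) * 46 * 6
Area = 138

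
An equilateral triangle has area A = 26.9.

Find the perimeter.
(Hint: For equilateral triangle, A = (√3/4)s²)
A = (√3/4)s²  →  s² = 4A/√3 = 4·26.9/√3 = 62.1229
s = 7.88181
Perimeter = 3s = 23.65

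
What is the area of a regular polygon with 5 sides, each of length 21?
For a regular 5-gon with side length s = 21:
Apothem a = s / (2*tan(pi/5)) = 21 / (2*tan(pi/5)) ≈ 14.452
Perimeter P = 5 * 21 = 105
Area = (1/2) * P * a = (1/2) * 105 * 14.452 = 758.73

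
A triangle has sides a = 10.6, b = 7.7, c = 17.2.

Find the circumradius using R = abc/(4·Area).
s = (a+b+c)/2 = 17.75
Area = √(s(s-a)(s-b)(s-c)) = √(17.75·7.15·10.05·0.55) = 26.486
R = abc/(4·Area) = (10.6·7.7·17.2)/(4·26.486) = 1403.864/105.944 = 13.25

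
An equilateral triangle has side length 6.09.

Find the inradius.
For an equilateral triangle, r = s/(2√3) where s is the side.
r = 6.09/(2√3) = 6.09/3.464102 = 1.758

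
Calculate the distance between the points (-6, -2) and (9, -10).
Using the distance formula: d = sqrt((x₂-x₁)² + (y₂-y₁)²)
dx = 9 - (-6) = 15
dy = (-10) - (-2) = -8
d = sqrt(15² + (-8)²) = sqrt(225 + 64) = sqrt(289) = 17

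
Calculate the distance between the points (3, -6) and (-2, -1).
Using the distance formula: d = sqrt((x₂-x₁)² + (y₂-y₁)²)
dx = (-2) - 3 = -5
dy = (-1) - (-6) = 5
d = sqrt((-5)² + 5²) = sqrt(25 + 25) = sqrt(50) = 7.07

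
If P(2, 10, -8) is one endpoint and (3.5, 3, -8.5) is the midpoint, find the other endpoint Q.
Q = (2×3.5 - 2, 2×3 - 10, 2×(-8.5) - (-8)) = (5, -4, -9)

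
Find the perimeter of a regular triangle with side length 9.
Perimeter = number of sides * side length
Perimeter = 3 * 9
Perimeter = 27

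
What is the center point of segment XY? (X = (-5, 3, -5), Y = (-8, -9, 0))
Midpoint = ((-5-8)/2, (3-9)/2, (-5+0)/2) = (-6.5, -3, -2.5)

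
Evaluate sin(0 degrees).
sin(0 degrees) = 0
Decimal approximation: 0.0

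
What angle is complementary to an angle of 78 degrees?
Complementary angles sum to 90 degrees.
Other angle = 90 - 78
Other angle = 12 degrees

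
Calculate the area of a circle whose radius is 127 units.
Area = pi * r²
Area = pi * 127²
Area = pi * 16129
Area = 50670.75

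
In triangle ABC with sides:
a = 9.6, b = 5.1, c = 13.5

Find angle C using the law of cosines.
cos(C) = (a² + b² - c²)/(2ab)
cos(C) = (9.6² + 5.1² - 13.5²)/(2·9.6·5.1) = -64.08/97.92 = -0.654412
C = arccos(-0.654412) = 130.9°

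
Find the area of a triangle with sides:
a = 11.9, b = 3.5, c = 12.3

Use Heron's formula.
s = (a+b+c)/2 = (11.9+3.5+12.3)/2 = 13.85
A = √(s(s-a)(s-b)(s-c)) = √(13.85·1.95·10.35·1.55)
A = √433.268 = 20.82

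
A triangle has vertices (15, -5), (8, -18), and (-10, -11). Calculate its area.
Using the coordinate formula: Area = (1/2)|x₁(y₂-y₃) + x₂(y₃-y₁) + x₃(y₁-y₂)|
Area = (1/2)|15((-18)-(-11)) + 8((-11)-(-5)) + (-10)((-5)-(-18))|
Area = (1/2)|15*(-7) + 8*(-6) + (-10)*13|
Area = (1/2)|(-105) + (-48) + (-130)|
Area = (1/2)*283 = 141.50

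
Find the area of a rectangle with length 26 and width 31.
Area = length * width
Area = 26 * 31
Area = 806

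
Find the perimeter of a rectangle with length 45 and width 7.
Perimeter = 2 * (length + width)
Perimeter = 2 * (45 + 7)
Perimeter = 2 * 52
Perimeter = 104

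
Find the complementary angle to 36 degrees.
Complementary angles sum to 90 degrees.
Other angle = 90 - 36
Other angle = 54 degrees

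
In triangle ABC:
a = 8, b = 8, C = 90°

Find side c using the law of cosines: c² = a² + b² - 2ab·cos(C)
c² = 8² + 8² - 2·8·8·cos(90°)
c² = 64 + 64 - 128·0.0000 = 128
c = √128 = 11.31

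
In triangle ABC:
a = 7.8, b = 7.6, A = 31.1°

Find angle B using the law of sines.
sin(B)/b = sin(A)/a
sin(B) = b·sin(A)/a = 7.6·sin(31.1°)/7.8 = 0.503289
B = arcsin(0.503289) = 30.22°  (b ≤ a, so B ≤ A and the acute solution is unique)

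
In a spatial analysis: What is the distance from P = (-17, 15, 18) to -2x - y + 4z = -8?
d = |(-2)(-17) + (-1)(15) + 4(18) - (-8)| / √((-2)² + (-1)² + 4²) = 99/√21 = 21.6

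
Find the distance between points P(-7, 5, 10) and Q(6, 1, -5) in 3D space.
d = √[(13)² + (-4)² + (-15)²] = √410 = 20.25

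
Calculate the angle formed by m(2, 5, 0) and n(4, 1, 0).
m·n = 13, |m|² = 29, |n|² = 17
cos θ = 13/√493 ≈ 0.5855
θ ≈ 54.16°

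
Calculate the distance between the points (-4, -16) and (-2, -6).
Using the distance formula: d = sqrt((x₂-x₁)² + (y₂-y₁)²)
dx = (-2) - (-4) = 2
dy = (-6) - (-16) = 10
d = sqrt(2² + 10²) = sqrt(4 + 100) = sqrt(104) = 10.20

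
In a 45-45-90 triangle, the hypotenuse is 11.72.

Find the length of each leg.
In a 45-45-90 triangle, hypotenuse = leg·√2  →  leg = hypotenuse/√2
leg = 11.72/√2 = 8.287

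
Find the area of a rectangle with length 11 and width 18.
Area = length * width
Area = 11 * 18
Area = 198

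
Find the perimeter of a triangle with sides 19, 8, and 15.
Perimeter = sum of all sides
Perimeter = 19 + 8 + 15
Perimeter = 42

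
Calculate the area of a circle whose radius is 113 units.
Area = pi * r²
Area = pi * 113²
Area = pi * 12769
Area = 40115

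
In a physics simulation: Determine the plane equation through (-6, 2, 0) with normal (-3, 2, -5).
d = n·P = (-3)(-6) + (2)(2) + (-5)(0) = 22
Plane: -3x + 2y - 5z = 22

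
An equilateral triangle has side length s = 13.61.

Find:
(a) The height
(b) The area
(a) Height h = s·√3/2 = 13.61·√3/2 = 11.79
(b) Area = (√3/4)·s² = (√3/4)·13.61² = (√3/4)·185.232 = 80.21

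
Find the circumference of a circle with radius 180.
Circumference = 2 * pi * r
Circumference = 2 * pi * 180
Circumference = 1130.97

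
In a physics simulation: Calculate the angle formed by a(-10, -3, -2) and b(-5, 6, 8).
a·b = 16, |a|² = 113, |b|² = 125
cos θ = 16/√14125 ≈ 0.1346
θ ≈ 82.26°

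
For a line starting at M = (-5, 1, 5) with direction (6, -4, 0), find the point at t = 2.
P(2) = (-5 + 6(2), 1 + (-4)(2), 5 + 0(2)) = (7, -7, 5)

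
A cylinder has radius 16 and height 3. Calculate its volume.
Volume = pi * r² * h
Volume = pi * 16² * 3
Volume = pi * 256 * 3
Volume = pi * 768
Volume = 2412.74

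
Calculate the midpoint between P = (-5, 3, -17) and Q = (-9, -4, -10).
Midpoint = ((-5-9)/2, (3-4)/2, (-17-10)/2) = (-7, -0.5, -13.5)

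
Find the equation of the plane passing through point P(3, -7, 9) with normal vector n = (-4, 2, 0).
d = n·P = (-4)(3) + (2)(-7) + (0)(9) = -26
Plane: -4x + 2y = -26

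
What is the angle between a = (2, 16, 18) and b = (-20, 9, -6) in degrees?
a·b = -4, |a|² = 584, |b|² = 517
cos θ = -4/√301928 ≈ -0.00728
θ ≈ 90.42°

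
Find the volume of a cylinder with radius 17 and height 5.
Volume = pi * r² * h
Volume = pi * 17² * 5
Volume = pi * 289 * 5
Volume = pi * 1445
Volume = 4539.60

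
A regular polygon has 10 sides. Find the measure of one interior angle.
Interior angle of a regular n-gon = (n-2)*180/n
Interior angle = (10-2)*180/10
Interior angle = 8*180/10
Interior angle = 1440/10
Interior angle = 144 degrees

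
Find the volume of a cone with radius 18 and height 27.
Volume = (1/3) * pi * r² * h
Volume = (1/3) * pi * 18² * 27
Volume = (1/3) * pi * 324 * 27
Volume = (1/3) * pi * 8748
Volume = 9160.88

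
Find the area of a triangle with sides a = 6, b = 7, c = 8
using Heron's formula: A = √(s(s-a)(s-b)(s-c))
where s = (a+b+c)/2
s = (6+7+8)/2 = 10.5
A = √(10.5·4.5·3.5·2.5) = √413.4375 = 20.33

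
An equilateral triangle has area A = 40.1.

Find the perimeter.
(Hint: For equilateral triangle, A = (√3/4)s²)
A = (√3/4)s²  →  s² = 4A/√3 = 4·40.1/√3 = 92.607
s = 9.62325
Perimeter = 3s = 28.87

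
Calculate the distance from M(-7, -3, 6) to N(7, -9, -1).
d = √[(14)² + (-6)² + (-7)²] = √281 = 16.76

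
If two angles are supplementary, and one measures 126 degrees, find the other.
Supplementary angles sum to 180 degrees.
Other angle = 180 - 126
Other angle = 54 degrees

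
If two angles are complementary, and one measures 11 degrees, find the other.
Complementary angles sum to 90 degrees.
Other angle = 90 - 11
Other angle = 79 degrees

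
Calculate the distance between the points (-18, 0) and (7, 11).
Using the distance formula: d = sqrt((x₂-x₁)² + (y₂-y₁)²)
dx = 7 - (-18) = 25
dy = 11 - 0 = 11
d = sqrt(25² + 11²) = sqrt(625 + 121) = sqrt(746) = 27.31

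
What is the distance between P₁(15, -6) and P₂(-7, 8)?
Using the distance formula: d = sqrt((x₂-x₁)² + (y₂-y₁)²)
dx = (-7) - 15 = -22
dy = 8 - (-6) = 14
d = sqrt((-22)² + 14²) = sqrt(484 + 196) = sqrt(680) = 26.08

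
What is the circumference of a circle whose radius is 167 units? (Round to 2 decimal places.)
Circumference = 2 * pi * r
Circumference = 2 * pi * 167
Circumference = 1049.29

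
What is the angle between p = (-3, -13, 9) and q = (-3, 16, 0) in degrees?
p·q = -199, |p|² = 259, |q|² = 265
cos θ = -199/√68635 ≈ -0.7596
θ ≈ 139.4°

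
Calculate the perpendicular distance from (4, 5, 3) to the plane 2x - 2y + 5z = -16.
d = |2(4) + (-2)(5) + 5(3) - (-16)| / √(2² + (-2)² + 5²) = 29/√33 = 5.048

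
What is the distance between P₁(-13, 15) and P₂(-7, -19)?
Using the distance formula: d = sqrt((x₂-x₁)² + (y₂-y₁)²)
dx = (-7) - (-13) = 6
dy = (-19) - 15 = -34
d = sqrt(6² + (-34)²) = sqrt(36 + 1156) = sqrt(1192) = 34.53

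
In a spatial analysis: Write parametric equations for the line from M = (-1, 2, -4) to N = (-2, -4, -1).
Direction vector d = N - M = (-1, -6, 3)
x = -1 - t, y = 2 - 6t, z = -4 + 3t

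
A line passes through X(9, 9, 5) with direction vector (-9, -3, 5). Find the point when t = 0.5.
P(0.5) = (9 + (-9)(0.5), 9 + (-3)(0.5), 5 + 5(0.5)) = (4.5, 7.5, 7.5)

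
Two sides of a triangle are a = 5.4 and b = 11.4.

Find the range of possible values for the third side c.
By the triangle inequality: |a - b| < c < a + b
|5.4 - 11.4| < c < 5.4 + 11.4
6 < c < 16.8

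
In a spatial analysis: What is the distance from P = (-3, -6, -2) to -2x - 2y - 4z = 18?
d = |(-2)(-3) + (-2)(-6) + (-4)(-2) - (18)| / √((-2)² + (-2)² + (-4)²) = 8/√24 = 1.633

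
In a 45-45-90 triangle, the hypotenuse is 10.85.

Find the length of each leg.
In a 45-45-90 triangle, hypotenuse = leg·√2  →  leg = hypotenuse/√2
leg = 10.85/√2 = 7.672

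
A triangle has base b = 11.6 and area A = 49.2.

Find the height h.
A = ½bh  →  h = 2A/b
h = 2·49.2/11.6 = 8.483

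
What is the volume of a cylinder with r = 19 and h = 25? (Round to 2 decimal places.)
Volume = pi * r² * h
Volume = pi * 19² * 25
Volume = pi * 361 * 25
Volume = pi * 9025
Volume = 28352.87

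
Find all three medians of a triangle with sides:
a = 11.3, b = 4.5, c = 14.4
Using m_x = ½√(2y² + 2z² - x²):
m_a = ½√(2·4.5² + 2·14.4² - 11.3²) = ½√327.53 = 9.049
m_b = ½√(2·11.3² + 2·14.4² - 4.5²) = ½√649.85 = 12.75
m_c = ½√(2·11.3² + 2·4.5² - 14.4²) = ½√88.52 = 4.704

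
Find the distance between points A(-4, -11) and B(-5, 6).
Using the distance formula: d = sqrt((x₂-x₁)² + (y₂-y₁)²)
dx = (-5) - (-4) = -1
dy = 6 - (-11) = 17
d = sqrt((-1)² + 17²) = sqrt(1 + 289) = sqrt(290) = 17.03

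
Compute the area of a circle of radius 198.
Area = pi * r²
Area = pi * 198²
Area = pi * 39204
Area = 123163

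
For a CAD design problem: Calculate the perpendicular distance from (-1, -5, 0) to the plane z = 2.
d = |0(-1) + 0(-5) + 1(0) - (2)| / √(0² + 0² + 1²) = 2/√1 = 2.0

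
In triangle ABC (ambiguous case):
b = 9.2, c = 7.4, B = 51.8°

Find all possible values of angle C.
sin(C)/c = sin(B)/b  →  sin(C) = c·sin(B)/b = 7.4·sin(51.8°)/9.2 = 0.632102
C₁ = arcsin(0.632102) = 39.21°,  C₂ = 180° - C₁ = 140.79°
Check C₂: A = 180° - 51.8° - 140.79° = -12.59° ≤ 0, rejected
C = 39.21° (one solution)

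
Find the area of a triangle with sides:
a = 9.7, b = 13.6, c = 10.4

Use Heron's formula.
s = (a+b+c)/2 = (9.7+13.6+10.4)/2 = 16.85
A = √(s(s-a)(s-b)(s-c)) = √(16.85·7.15·3.25·6.45)
A = √2525.51 = 50.25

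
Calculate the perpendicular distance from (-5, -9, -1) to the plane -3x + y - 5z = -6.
d = |(-3)(-5) + 1(-9) + (-5)(-1) - (-6)| / √((-3)² + 1² + (-5)²) = 17/√35 = 2.874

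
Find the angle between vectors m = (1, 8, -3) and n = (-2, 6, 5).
m·n = 31, |m|² = 74, |n|² = 65
cos θ = 31/√4810 ≈ 0.447
θ ≈ 63.45°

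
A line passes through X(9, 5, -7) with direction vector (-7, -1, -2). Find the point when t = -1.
P(-1) = (9 + (-7)(-1), 5 + (-1)(-1), -7 + (-2)(-1)) = (16, 6, -5)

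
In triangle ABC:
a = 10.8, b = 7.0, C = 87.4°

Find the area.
Using A = ½ab·sin(C):
A = ½·10.8·7.0·sin(87.4°) = ½·75.6·0.998971 = 37.76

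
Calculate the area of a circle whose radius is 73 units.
Area = pi * r²
Area = pi * 73²
Area = pi * 5329
Area = 16741.55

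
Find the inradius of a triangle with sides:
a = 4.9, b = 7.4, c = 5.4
s = (a+b+c)/2 = (4.9+7.4+5.4)/2 = 8.85
Area = √(s(s-a)(s-b)(s-c)) = √(8.85·3.95·1.45·3.45) = 13.224
r = Area/s = 13.224/8.85 = 1.494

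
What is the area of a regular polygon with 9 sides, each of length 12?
For a regular 9-gon with side length s = 12:
Apothem a = s / (2*tan(pi/9)) = 12 / (2*tan(pi/9)) ≈ 16.4849
Perimeter P = 9 * 12 = 108
Area = (1/2) * P * a = (1/2) * 108 * 16.4849 = 890.18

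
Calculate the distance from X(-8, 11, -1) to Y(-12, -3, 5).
d = √[(-4)² + (-14)² + (6)²] = √248 = 15.75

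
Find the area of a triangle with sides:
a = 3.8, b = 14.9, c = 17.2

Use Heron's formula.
s = (a+b+c)/2 = (3.8+14.9+17.2)/2 = 17.95
A = √(s(s-a)(s-b)(s-c)) = √(17.95·14.15·3.05·0.75)
A = √581.008 = 24.1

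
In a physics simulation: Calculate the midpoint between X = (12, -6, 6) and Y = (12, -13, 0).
Midpoint = ((12+12)/2, (-6-13)/2, (6+0)/2) = (12, -9.5, 3)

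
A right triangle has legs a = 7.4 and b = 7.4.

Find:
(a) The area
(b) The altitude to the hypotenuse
(a) Area = ½ab = ½·7.4·7.4 = 27.38
(b) Hypotenuse c = √(7.4² + 7.4²) = √109.52 = 10.4652
    Area = ½·c·h_c  →  h_c = 2·Area/c = 2·27.38/10.4652 = 5.233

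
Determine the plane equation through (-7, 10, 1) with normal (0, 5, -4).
d = n·P = (0)(-7) + (5)(10) + (-4)(1) = 46
Plane: 5y - 4z = 46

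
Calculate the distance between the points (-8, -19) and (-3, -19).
Using the distance formula: d = sqrt((x₂-x₁)² + (y₂-y₁)²)
dx = (-3) - (-8) = 5
dy = (-19) - (-19) = 0
d = sqrt(5² + 0²) = sqrt(25 + 0) = sqrt(25) = 5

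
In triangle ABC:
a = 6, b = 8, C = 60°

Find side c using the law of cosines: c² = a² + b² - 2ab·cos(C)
c² = 6² + 8² - 2·6·8·cos(60°)
c² = 36 + 64 - 96·0.5000 = 52
c = √52 = 7.211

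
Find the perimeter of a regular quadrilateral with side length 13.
Perimeter = number of sides * side length
Perimeter = 4 * 13
Perimeter = 52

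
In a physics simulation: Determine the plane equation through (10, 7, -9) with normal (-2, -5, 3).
d = n·P = (-2)(10) + (-5)(7) + (3)(-9) = -82
Plane: -2x - 5y + 3z = -82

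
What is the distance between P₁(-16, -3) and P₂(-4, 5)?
Using the distance formula: d = sqrt((x₂-x₁)² + (y₂-y₁)²)
dx = (-4) - (-16) = 12
dy = 5 - (-3) = 8
d = sqrt(12² + 8²) = sqrt(144 + 64) = sqrt(208) = 14.42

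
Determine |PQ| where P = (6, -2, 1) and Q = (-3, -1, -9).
d = √[(-9)² + (1)² + (-10)²] = √182 = 13.49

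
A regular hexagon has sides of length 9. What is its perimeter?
Perimeter = number of sides * side length
Perimeter = 6 * 9
Perimeter = 54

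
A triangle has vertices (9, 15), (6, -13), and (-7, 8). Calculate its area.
Using the coordinate formula: Area = (1/2)|x₁(y₂-y₃) + x₂(y₃-y₁) + x₃(y₁-y₂)|
Area = (1/2)|9((-13)-8) + 6(8-15) + (-7)(15-(-13))|
Area = (1/2)|9*(-21) + 6*(-7) + (-7)*28|
Area = (1/2)|(-189) + (-42) + (-196)|
Area = (1/2)*427 = 213.50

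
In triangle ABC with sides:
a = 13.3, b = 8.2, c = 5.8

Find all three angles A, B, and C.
By the law of cosines:
cos(A) = (b² + c² - a²)/(2bc) = -0.799096  →  A = 143°
cos(B) = (a² + c² - b²)/(2ac) = 0.928766  →  B = 21.76°
cos(C) = (a² + b² - c²)/(2ab) = 0.965019  →  C = 15.2°
Check: A + B + C = 180.0° ✓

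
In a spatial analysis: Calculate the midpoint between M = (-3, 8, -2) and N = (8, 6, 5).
Midpoint = ((-3+8)/2, (8+6)/2, (-2+5)/2) = (2.5, 7, 1.5)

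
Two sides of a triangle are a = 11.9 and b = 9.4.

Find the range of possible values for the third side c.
By the triangle inequality: |a - b| < c < a + b
|11.9 - 9.4| < c < 11.9 + 9.4
2.5 < c < 21.3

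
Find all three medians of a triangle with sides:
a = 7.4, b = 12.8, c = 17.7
Using m_x = ½√(2y² + 2z² - x²):
m_a = ½√(2·12.8² + 2·17.7² - 7.4²) = ½√899.5 = 15
m_b = ½√(2·7.4² + 2·17.7² - 12.8²) = ½√572.26 = 11.96
m_c = ½√(2·7.4² + 2·12.8² - 17.7²) = ½√123.91 = 5.566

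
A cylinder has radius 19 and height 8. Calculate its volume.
Volume = pi * r² * h
Volume = pi * 19² * 8
Volume = pi * 361 * 8
Volume = pi * 2888
Volume = 9072.92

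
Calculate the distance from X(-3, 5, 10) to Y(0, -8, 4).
d = √[(3)² + (-13)² + (-6)²] = √214 = 14.63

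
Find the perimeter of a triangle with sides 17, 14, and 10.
Perimeter = sum of all sides
Perimeter = 17 + 14 + 10
Perimeter = 41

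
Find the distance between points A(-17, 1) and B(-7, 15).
Using the distance formula: d = sqrt((x₂-x₁)² + (y₂-y₁)²)
dx = (-7) - (-17) = 10
dy = 15 - 1 = 14
d = sqrt(10² + 14²) = sqrt(100 + 196) = sqrt(296) = 17.20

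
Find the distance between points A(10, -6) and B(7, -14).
Using the distance formula: d = sqrt((x₂-x₁)² + (y₂-y₁)²)
dx = 7 - 10 = -3
dy = (-14) - (-6) = -8
d = sqrt((-3)² + (-8)²) = sqrt(9 + 64) = sqrt(73) = 8.54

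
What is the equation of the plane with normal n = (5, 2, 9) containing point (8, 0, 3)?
d = n·P = (5)(8) + (2)(0) + (9)(3) = 67
Plane: 5x + 2y + 9z = 67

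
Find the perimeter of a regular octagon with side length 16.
Perimeter = number of sides * side length
Perimeter = 8 * 16
Perimeter = 128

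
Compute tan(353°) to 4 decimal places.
tan(353 degrees) = -0.1228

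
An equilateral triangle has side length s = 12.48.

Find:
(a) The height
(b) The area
(a) Height h = s·√3/2 = 12.48·√3/2 = 10.81
(b) Area = (√3/4)·s² = (√3/4)·12.48² = (√3/4)·155.75 = 67.44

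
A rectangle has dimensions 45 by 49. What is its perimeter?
Perimeter = 2 * (length + width)
Perimeter = 2 * (45 + 49)
Perimeter = 2 * 94
Perimeter = 188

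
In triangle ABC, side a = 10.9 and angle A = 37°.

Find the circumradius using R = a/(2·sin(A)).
R = a/(2·sin(A)) = 10.9/(2·sin(37°))
R = 10.9/(2·0.601815) = 10.9/1.203630 = 9.056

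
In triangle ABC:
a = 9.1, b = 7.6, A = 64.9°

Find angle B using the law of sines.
sin(B)/b = sin(A)/a
sin(B) = b·sin(A)/a = 7.6·sin(64.9°)/9.1 = 0.756299
B = arcsin(0.756299) = 49.14°  (b ≤ a, so B ≤ A and the acute solution is unique)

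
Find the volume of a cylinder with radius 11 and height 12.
Volume = pi * r² * h
Volume = pi * 11² * 12
Volume = pi * 121 * 12
Volume = pi * 1452
Volume = 4561.59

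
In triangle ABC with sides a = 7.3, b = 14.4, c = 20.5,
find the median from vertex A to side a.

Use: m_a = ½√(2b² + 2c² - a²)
m_a = ½√(2·14.4² + 2·20.5² - 7.3²)
m_a = ½√(414.72 + 840.5 - 53.29) = ½√1201.93 = 17.33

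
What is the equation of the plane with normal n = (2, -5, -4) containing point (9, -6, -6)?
d = n·P = (2)(9) + (-5)(-6) + (-4)(-6) = 72
Plane: 2x - 5y - 4z = 72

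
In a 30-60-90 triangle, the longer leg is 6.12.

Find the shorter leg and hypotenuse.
In a 30-60-90 triangle, sides are in ratio 1 : √3 : 2.
Long leg = short leg·√3  →  short leg = 6.12/√3 = 3.533
Hypotenuse = 2·(short leg) = 2·6.12/√3 = 7.067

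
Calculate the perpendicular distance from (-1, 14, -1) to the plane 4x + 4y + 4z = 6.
d = |4(-1) + 4(14) + 4(-1) - (6)| / √(4² + 4² + 4²) = 42/√48 = 6.062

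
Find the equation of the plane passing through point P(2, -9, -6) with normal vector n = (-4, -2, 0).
d = n·P = (-4)(2) + (-2)(-9) + (0)(-6) = 10
Plane: -4x - 2y = 10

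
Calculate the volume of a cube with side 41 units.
Volume = s³
Volume = 41³
Volume = 68921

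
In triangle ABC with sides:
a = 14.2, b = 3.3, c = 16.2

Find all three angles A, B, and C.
By the law of cosines:
cos(A) = (b² + c² - a²)/(2bc) = 0.670501  →  A = 47.89°
cos(B) = (a² + c² - b²)/(2ac) = 0.985024  →  B = 9.928°
cos(C) = (a² + b² - c²)/(2ab) = -0.532544  →  C = 122.2°
Check: A + B + C = 180.0° ✓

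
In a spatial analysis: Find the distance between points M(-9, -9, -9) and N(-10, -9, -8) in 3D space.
d = √[(-1)² + (0)² + (1)²] = √2 = 1.414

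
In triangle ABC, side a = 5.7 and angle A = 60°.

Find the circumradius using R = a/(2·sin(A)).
R = a/(2·sin(A)) = 5.7/(2·sin(60°))
R = 5.7/(2·0.866025) = 5.7/1.732051 = 3.291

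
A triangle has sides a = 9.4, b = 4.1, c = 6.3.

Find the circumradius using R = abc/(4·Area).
s = (a+b+c)/2 = 9.9
Area = √(s(s-a)(s-b)(s-c)) = √(9.9·0.5·5.8·3.6) = 10.1664
R = abc/(4·Area) = (9.4·4.1·6.3)/(4·10.1664) = 242.802/40.6656 = 5.971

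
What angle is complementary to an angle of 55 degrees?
Complementary angles sum to 90 degrees.
Other angle = 90 - 55
Other angle = 35 degrees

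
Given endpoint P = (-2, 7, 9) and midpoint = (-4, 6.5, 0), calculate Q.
Q = (2×(-4) - (-2), 2×6.5 - 7, 2×0 - 9) = (-6, 6, -9)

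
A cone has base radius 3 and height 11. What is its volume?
Volume = (1/3) * pi * r² * h
Volume = (1/3) * pi * 3² * 11
Volume = (1/3) * pi * 9 * 11
Volume = (1/3) * pi * 99
Volume = 103.67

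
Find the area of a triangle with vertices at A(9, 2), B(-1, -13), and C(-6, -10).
Using the coordinate formula: Area = (1/2)|x₁(y₂-y₃) + x₂(y₃-y₁) + x₃(y₁-y₂)|
Area = (1/2)|9((-13)-(-10)) + (-1)((-10)-2) + (-6)(2-(-13))|
Area = (1/2)|9*(-3) + (-1)*(-12) + (-6)*15|
Area = (1/2)|(-27) + 12 + (-90)|
Area = (1/2)*105 = 52.50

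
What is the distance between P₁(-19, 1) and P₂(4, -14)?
Using the distance formula: d = sqrt((x₂-x₁)² + (y₂-y₁)²)
dx = 4 - (-19) = 23
dy = (-14) - 1 = -15
d = sqrt(23² + (-15)²) = sqrt(529 + 225) = sqrt(754) = 27.46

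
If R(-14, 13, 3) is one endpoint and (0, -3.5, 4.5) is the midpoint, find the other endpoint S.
S = (2×0 - (-14), 2×(-3.5) - 13, 2×4.5 - 3) = (14, -20, 6)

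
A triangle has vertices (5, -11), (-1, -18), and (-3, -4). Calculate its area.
Using the coordinate formula: Area = (1/2)|x₁(y₂-y₃) + x₂(y₃-y₁) + x₃(y₁-y₂)|
Area = (1/2)|5((-18)-(-4)) + (-1)((-4)-(-11)) + (-3)((-11)-(-18))|
Area = (1/2)|5*(-14) + (-1)*7 + (-3)*7|
Area = (1/2)|(-70) + (-7) + (-21)|
Area = (1/2)*98 = 49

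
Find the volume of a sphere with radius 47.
Volume = (4/3) * pi * r³
Volume = (4/3) * pi * 47³
Volume = (4/3) * pi * 103823
Volume = 434892.77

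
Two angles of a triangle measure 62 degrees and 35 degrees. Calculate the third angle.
Sum of angles in a triangle = 180 degrees
Third angle = 180 - 62 - 35
Third angle = 83 degrees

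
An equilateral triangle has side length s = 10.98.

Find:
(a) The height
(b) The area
(a) Height h = s·√3/2 = 10.98·√3/2 = 9.509
(b) Area = (√3/4)·s² = (√3/4)·10.98² = (√3/4)·120.56 = 52.2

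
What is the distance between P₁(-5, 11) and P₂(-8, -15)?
Using the distance formula: d = sqrt((x₂-x₁)² + (y₂-y₁)²)
dx = (-8) - (-5) = -3
dy = (-15) - 11 = -26
d = sqrt((-3)² + (-26)²) = sqrt(9 + 676) = sqrt(685) = 26.17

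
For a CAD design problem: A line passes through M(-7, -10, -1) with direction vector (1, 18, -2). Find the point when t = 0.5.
P(0.5) = (-7 + 1(0.5), -10 + 18(0.5), -1 + (-2)(0.5)) = (-6.5, -1, -2)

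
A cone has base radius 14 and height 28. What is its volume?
Volume = (1/3) * pi * r² * h
Volume = (1/3) * pi * 14² * 28
Volume = (1/3) * pi * 196 * 28
Volume = (1/3) * pi * 5488
Volume = 5747.02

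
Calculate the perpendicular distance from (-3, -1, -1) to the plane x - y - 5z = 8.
d = |1(-3) + (-1)(-1) + (-5)(-1) - (8)| / √(1² + (-1)² + (-5)²) = 5/√27 = 0.9623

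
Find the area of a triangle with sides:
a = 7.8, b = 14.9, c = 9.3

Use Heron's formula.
s = (a+b+c)/2 = (7.8+14.9+9.3)/2 = 16
A = √(s(s-a)(s-b)(s-c)) = √(16·8.2·1.1·6.7)
A = √966.944 = 31.1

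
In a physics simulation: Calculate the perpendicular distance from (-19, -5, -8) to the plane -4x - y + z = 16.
d = |(-4)(-19) + (-1)(-5) + 1(-8) - (16)| / √((-4)² + (-1)² + 1²) = 57/√18 = 13.44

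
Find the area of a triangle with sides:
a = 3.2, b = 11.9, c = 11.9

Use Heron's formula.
s = (a+b+c)/2 = (3.2+11.9+11.9)/2 = 13.5
A = √(s(s-a)(s-b)(s-c)) = √(13.5·10.3·1.6·1.6)
A = √355.968 = 18.87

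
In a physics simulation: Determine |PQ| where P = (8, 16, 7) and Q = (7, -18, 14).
d = √[(-1)² + (-34)² + (7)²] = √1206 = 34.73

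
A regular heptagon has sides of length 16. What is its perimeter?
Perimeter = number of sides * side length
Perimeter = 7 * 16
Perimeter = 112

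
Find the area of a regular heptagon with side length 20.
For a regular 7-gon with side length s = 20:
Apothem a = s / (2*tan(pi/7)) = 20 / (2*tan(pi/7)) ≈ 20.7652
Perimeter P = 7 * 20 = 140
Area = (1/2) * P * a = (1/2) * 140 * 20.7652 = 1453.56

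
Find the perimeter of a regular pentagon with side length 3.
Perimeter = number of sides * side length
Perimeter = 5 * 3
Perimeter = 15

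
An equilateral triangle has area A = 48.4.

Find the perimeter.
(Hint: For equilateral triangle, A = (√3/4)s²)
A = (√3/4)s²  →  s² = 4A/√3 = 4·48.4/√3 = 111.775
s = 10.5724
Perimeter = 3s = 31.72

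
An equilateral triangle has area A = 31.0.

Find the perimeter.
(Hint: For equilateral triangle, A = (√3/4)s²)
A = (√3/4)s²  →  s² = 4A/√3 = 4·31.0/√3 = 71.5914
s = 8.46117
Perimeter = 3s = 25.38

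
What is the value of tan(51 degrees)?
tan(51 degrees) = 1.2349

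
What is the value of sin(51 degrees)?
sin(51 degrees) = 0.7771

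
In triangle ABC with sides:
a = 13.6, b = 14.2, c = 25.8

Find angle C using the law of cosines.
cos(C) = (a² + b² - c²)/(2ab)
cos(C) = (13.6² + 14.2² - 25.8²)/(2·13.6·14.2) = -279.04/386.24 = -0.722452
C = arccos(-0.722452) = 136.3°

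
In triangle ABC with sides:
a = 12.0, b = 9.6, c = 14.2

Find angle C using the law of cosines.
cos(C) = (a² + b² - c²)/(2ab)
cos(C) = (12.0² + 9.6² - 14.2²)/(2·12.0·9.6) = 34.52/230.4 = 0.149826
C = arccos(0.149826) = 81.38°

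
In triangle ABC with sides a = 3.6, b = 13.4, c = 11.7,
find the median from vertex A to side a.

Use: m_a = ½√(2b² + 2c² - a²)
m_a = ½√(2·13.4² + 2·11.7² - 3.6²)
m_a = ½√(359.12 + 273.78 - 12.96) = ½√619.94 = 12.45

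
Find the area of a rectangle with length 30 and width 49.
Area = length * width
Area = 30 * 49
Area = 1470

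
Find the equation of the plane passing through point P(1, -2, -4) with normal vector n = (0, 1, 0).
d = n·P = (0)(1) + (1)(-2) + (0)(-4) = -2
Plane: y = -2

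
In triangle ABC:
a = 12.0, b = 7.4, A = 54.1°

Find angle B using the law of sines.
sin(B)/b = sin(A)/a
sin(B) = b·sin(A)/a = 7.4·sin(54.1°)/12.0 = 0.499526
B = arcsin(0.499526) = 29.97°  (b ≤ a, so B ≤ A and the acute solution is unique)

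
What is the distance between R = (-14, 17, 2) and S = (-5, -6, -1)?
d = √[(9)² + (-23)² + (-3)²] = √619 = 24.88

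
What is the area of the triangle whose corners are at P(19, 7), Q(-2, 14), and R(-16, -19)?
Using the coordinate formula: Area = (1/2)|x₁(y₂-y₃) + x₂(y₃-y₁) + x₃(y₁-y₂)|
Area = (1/2)|19(14-(-19)) + (-2)((-19)-7) + (-16)(7-14)|
Area = (1/2)|19*33 + (-2)*(-26) + (-16)*(-7)|
Area = (1/2)|627 + 52 + 112|
Area = (1/2)*791 = 395.50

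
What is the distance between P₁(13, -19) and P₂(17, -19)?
Using the distance formula: d = sqrt((x₂-x₁)² + (y₂-y₁)²)
dx = 17 - 13 = 4
dy = (-19) - (-19) = 0
d = sqrt(4² + 0²) = sqrt(16 + 0) = sqrt(16) = 4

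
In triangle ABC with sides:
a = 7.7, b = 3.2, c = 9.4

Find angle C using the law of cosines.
cos(C) = (a² + b² - c²)/(2ab)
cos(C) = (7.7² + 3.2² - 9.4²)/(2·7.7·3.2) = -18.83/49.28 = -0.382102
C = arccos(-0.382102) = 112.5°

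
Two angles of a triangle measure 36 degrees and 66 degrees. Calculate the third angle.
Sum of angles in a triangle = 180 degrees
Third angle = 180 - 36 - 66
Third angle = 78 degrees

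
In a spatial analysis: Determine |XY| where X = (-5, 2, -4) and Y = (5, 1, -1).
d = √[(10)² + (-1)² + (3)²] = √110 = 10.49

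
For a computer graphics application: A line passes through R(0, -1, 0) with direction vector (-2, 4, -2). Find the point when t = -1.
P(-1) = (0 + (-2)(-1), -1 + 4(-1), 0 + (-2)(-1)) = (2, -5, 2)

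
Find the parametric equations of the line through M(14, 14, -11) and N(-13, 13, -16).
Direction vector d = N - M = (-27, -1, -5)
x = 14 - 27t, y = 14 - t, z = -11 - 5t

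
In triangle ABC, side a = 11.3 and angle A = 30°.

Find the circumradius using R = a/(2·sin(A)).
R = a/(2·sin(A)) = 11.3/(2·sin(30°))
R = 11.3/(2·0.500000) = 11.3/1.000000 = 11.3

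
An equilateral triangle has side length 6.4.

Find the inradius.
For an equilateral triangle, r = s/(2√3) where s is the side.
r = 6.4/(2√3) = 6.4/3.464102 = 1.848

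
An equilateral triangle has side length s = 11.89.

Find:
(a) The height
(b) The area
(a) Height h = s·√3/2 = 11.89·√3/2 = 10.3
(b) Area = (√3/4)·s² = (√3/4)·11.89² = (√3/4)·141.372 = 61.22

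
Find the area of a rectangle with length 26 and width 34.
Area = length * width
Area = 26 * 34
Area = 884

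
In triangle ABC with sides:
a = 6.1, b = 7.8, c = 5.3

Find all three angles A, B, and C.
By the law of cosines:
cos(A) = (b² + c² - a²)/(2bc) = 0.625544  →  A = 51.28°
cos(B) = (a² + c² - b²)/(2ac) = 0.068976  →  B = 86.04°
cos(C) = (a² + b² - c²)/(2ab) = 0.735183  →  C = 42.68°
Check: A + B + C = 180.0° ✓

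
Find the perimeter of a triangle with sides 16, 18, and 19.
Perimeter = sum of all sides
Perimeter = 16 + 18 + 19
Perimeter = 53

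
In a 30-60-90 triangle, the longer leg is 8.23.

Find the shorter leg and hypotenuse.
In a 30-60-90 triangle, sides are in ratio 1 : √3 : 2.
Long leg = short leg·√3  →  short leg = 8.23/√3 = 4.752
Hypotenuse = 2·(short leg) = 2·8.23/√3 = 9.503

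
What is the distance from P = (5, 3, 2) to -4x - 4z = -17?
d = |(-4)(5) + 0(3) + (-4)(2) - (-17)| / √((-4)² + 0² + (-4)²) = 11/√32 = 1.945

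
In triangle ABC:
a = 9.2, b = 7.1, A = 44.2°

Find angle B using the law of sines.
sin(B)/b = sin(A)/a
sin(B) = b·sin(A)/a = 7.1·sin(44.2°)/9.2 = 0.538030
B = arcsin(0.538030) = 32.55°  (b ≤ a, so B ≤ A and the acute solution is unique)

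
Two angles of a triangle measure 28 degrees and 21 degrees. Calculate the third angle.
Sum of angles in a triangle = 180 degrees
Third angle = 180 - 28 - 21
Third angle = 131 degrees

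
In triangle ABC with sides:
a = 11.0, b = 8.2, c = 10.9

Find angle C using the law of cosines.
cos(C) = (a² + b² - c²)/(2ab)
cos(C) = (11.0² + 8.2² - 10.9²)/(2·11.0·8.2) = 69.43/180.4 = 0.384867
C = arccos(0.384867) = 67.36°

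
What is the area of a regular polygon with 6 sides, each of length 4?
For a regular 6-gon with side length s = 4:
Apothem a = s / (2*tan(pi/6)) = 4 / (2*tan(pi/6)) ≈ 3.4641
Perimeter P = 6 * 4 = 24
Area = (1/2) * P * a = (1/2) * 24 * 3.4641 = 41.57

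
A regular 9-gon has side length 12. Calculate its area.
For a regular 9-gon with side length s = 12:
Apothem a = s / (2*tan(pi/9)) = 12 / (2*tan(pi/9)) ≈ 16.4849
Perimeter P = 9 * 12 = 108
Area = (1/2) * P * a = (1/2) * 108 * 16.4849 = 890.18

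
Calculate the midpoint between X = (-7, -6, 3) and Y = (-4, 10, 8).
Midpoint = ((-7-4)/2, (-6+10)/2, (3+8)/2) = (-5.5, 2, 5.5)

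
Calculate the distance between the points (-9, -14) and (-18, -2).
Using the distance formula: d = sqrt((x₂-x₁)² + (y₂-y₁)²)
dx = (-18) - (-9) = -9
dy = (-2) - (-14) = 12
d = sqrt((-9)² + 12²) = sqrt(81 + 144) = sqrt(225) = 15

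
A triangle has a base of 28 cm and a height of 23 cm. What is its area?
Area = (1/2) * base * height
Area = (1/2) * 28 * 23
Area = 322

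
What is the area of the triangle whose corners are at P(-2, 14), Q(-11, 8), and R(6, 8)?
Using the coordinate formula: Area = (1/2)|x₁(y₂-y₃) + x₂(y₃-y₁) + x₃(y₁-y₂)|
Area = (1/2)|(-2)(8-8) + (-11)(8-14) + 6(14-8)|
Area = (1/2)|(-2)*0 + (-11)*(-6) + 6*6|
Area = (1/2)|0 + 66 + 36|
Area = (1/2)*102 = 51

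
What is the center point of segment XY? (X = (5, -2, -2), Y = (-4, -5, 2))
Midpoint = ((5-4)/2, (-2-5)/2, (-2+2)/2) = (0.5, -3.5, 0)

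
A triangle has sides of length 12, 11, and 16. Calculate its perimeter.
Perimeter = sum of all sides
Perimeter = 12 + 11 + 16
Perimeter = 39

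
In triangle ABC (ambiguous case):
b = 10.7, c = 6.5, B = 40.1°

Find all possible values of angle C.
sin(C)/c = sin(B)/b  →  sin(C) = c·sin(B)/b = 6.5·sin(40.1°)/10.7 = 0.391290
C₁ = arcsin(0.391290) = 23.03°,  C₂ = 180° - C₁ = 156.97°
Check C₂: A = 180° - 40.1° - 156.97° = -17.07° ≤ 0, rejected
C = 23.03° (one solution)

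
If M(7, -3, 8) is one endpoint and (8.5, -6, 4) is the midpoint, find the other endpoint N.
N = (2×8.5 - 7, 2×(-6) - (-3), 2×4 - 8) = (10, -9, 0)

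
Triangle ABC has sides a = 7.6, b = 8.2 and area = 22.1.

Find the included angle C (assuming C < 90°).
Area = ½ab·sin(C)  →  sin(C) = 2·Area/(ab)
sin(C) = 2·22.1/(7.6·8.2) = 0.709243
C = arcsin(0.709243) = 45.17°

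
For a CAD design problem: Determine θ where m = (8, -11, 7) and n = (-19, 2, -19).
m·n = -307, |m|² = 234, |n|² = 726
cos θ = -307/√169884 ≈ -0.7448
θ ≈ 138.1°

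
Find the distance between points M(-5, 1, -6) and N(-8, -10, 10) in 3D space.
d = √[(-3)² + (-11)² + (16)²] = √386 = 19.65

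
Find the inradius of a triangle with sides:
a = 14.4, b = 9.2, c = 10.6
s = (a+b+c)/2 = (14.4+9.2+10.6)/2 = 17.1
Area = √(s(s-a)(s-b)(s-c)) = √(17.1·2.7·7.9·6.5) = 48.6912
r = Area/s = 48.6912/17.1 = 2.847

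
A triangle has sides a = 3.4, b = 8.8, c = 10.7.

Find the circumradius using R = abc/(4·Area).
s = (a+b+c)/2 = 11.45
Area = √(s(s-a)(s-b)(s-c)) = √(11.45·8.05·2.65·0.75) = 13.5349
R = abc/(4·Area) = (3.4·8.8·10.7)/(4·13.5349) = 320.144/54.1396 = 5.913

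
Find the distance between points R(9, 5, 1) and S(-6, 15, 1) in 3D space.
d = √[(-15)² + (10)² + (0)²] = √325 = 18.03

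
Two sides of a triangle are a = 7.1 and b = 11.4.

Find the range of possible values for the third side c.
By the triangle inequality: |a - b| < c < a + b
|7.1 - 11.4| < c < 7.1 + 11.4
4.3 < c < 18.5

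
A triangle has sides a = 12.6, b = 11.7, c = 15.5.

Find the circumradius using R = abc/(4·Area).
s = (a+b+c)/2 = 19.9
Area = √(s(s-a)(s-b)(s-c)) = √(19.9·7.3·8.2·4.4) = 72.3971
R = abc/(4·Area) = (12.6·11.7·15.5)/(4·72.3971) = 2285.01/289.5884 = 7.891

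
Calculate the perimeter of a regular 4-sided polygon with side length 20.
Perimeter = number of sides * side length
Perimeter = 4 * 20
Perimeter = 80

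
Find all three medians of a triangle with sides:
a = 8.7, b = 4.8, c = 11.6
Using m_x = ½√(2y² + 2z² - x²):
m_a = ½√(2·4.8² + 2·11.6² - 8.7²) = ½√239.51 = 7.738
m_b = ½√(2·8.7² + 2·11.6² - 4.8²) = ½√397.46 = 9.968
m_c = ½√(2·8.7² + 2·4.8² - 11.6²) = ½√62.9 = 3.965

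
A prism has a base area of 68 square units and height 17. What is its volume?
Volume = base area * height
Volume = 68 * 17
Volume = 1156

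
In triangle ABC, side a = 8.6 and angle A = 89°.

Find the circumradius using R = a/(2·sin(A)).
R = a/(2·sin(A)) = 8.6/(2·sin(89°))
R = 8.6/(2·0.999848) = 8.6/1.999695 = 4.301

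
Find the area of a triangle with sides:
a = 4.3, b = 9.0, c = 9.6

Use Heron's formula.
s = (a+b+c)/2 = (4.3+9.0+9.6)/2 = 11.45
A = √(s(s-a)(s-b)(s-c)) = √(11.45·7.15·2.45·1.85)
A = √371.064 = 19.26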